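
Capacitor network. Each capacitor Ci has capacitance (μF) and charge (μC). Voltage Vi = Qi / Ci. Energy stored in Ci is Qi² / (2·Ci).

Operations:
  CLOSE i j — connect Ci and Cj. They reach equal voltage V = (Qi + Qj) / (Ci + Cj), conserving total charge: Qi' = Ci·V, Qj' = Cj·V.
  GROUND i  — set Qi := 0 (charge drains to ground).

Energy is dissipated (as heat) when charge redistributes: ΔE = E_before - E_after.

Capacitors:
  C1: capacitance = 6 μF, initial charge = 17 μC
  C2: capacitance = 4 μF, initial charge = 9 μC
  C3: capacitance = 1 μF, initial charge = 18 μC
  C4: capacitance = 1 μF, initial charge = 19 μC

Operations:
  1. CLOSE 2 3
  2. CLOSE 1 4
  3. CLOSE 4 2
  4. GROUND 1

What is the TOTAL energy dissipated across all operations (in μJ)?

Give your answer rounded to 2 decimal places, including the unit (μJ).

Initial: C1(6μF, Q=17μC, V=2.83V), C2(4μF, Q=9μC, V=2.25V), C3(1μF, Q=18μC, V=18.00V), C4(1μF, Q=19μC, V=19.00V)
Op 1: CLOSE 2-3: Q_total=27.00, C_total=5.00, V=5.40; Q2=21.60, Q3=5.40; dissipated=99.225
Op 2: CLOSE 1-4: Q_total=36.00, C_total=7.00, V=5.14; Q1=30.86, Q4=5.14; dissipated=112.012
Op 3: CLOSE 4-2: Q_total=26.74, C_total=5.00, V=5.35; Q4=5.35, Q2=21.39; dissipated=0.026
Op 4: GROUND 1: Q1=0; energy lost=79.347
Total dissipated: 290.610 μJ

Answer: 290.61 μJ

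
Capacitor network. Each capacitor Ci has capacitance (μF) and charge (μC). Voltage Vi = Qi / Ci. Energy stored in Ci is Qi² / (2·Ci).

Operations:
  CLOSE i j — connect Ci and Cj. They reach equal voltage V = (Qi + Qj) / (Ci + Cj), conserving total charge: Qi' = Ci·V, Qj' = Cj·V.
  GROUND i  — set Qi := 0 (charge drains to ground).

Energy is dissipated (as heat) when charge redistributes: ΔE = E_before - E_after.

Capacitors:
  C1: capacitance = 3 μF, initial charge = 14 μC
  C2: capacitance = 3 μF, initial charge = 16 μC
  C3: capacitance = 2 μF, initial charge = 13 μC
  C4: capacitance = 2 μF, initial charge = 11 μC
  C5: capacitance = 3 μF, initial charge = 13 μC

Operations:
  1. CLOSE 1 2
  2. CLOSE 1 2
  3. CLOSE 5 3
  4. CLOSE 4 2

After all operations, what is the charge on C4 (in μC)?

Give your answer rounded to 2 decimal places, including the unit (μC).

Initial: C1(3μF, Q=14μC, V=4.67V), C2(3μF, Q=16μC, V=5.33V), C3(2μF, Q=13μC, V=6.50V), C4(2μF, Q=11μC, V=5.50V), C5(3μF, Q=13μC, V=4.33V)
Op 1: CLOSE 1-2: Q_total=30.00, C_total=6.00, V=5.00; Q1=15.00, Q2=15.00; dissipated=0.333
Op 2: CLOSE 1-2: Q_total=30.00, C_total=6.00, V=5.00; Q1=15.00, Q2=15.00; dissipated=0.000
Op 3: CLOSE 5-3: Q_total=26.00, C_total=5.00, V=5.20; Q5=15.60, Q3=10.40; dissipated=2.817
Op 4: CLOSE 4-2: Q_total=26.00, C_total=5.00, V=5.20; Q4=10.40, Q2=15.60; dissipated=0.150
Final charges: Q1=15.00, Q2=15.60, Q3=10.40, Q4=10.40, Q5=15.60

Answer: 10.40 μC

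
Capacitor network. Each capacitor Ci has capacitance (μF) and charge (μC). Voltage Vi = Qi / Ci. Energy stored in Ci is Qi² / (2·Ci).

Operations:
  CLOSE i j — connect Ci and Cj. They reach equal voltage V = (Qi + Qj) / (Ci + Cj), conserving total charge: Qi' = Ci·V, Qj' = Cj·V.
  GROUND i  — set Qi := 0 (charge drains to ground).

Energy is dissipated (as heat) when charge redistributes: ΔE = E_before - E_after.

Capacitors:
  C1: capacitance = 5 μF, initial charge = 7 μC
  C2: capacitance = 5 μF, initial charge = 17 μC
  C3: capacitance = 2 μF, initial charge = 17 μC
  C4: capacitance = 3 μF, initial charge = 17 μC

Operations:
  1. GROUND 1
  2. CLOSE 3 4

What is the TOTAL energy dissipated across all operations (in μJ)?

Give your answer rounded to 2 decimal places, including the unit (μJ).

Initial: C1(5μF, Q=7μC, V=1.40V), C2(5μF, Q=17μC, V=3.40V), C3(2μF, Q=17μC, V=8.50V), C4(3μF, Q=17μC, V=5.67V)
Op 1: GROUND 1: Q1=0; energy lost=4.900
Op 2: CLOSE 3-4: Q_total=34.00, C_total=5.00, V=6.80; Q3=13.60, Q4=20.40; dissipated=4.817
Total dissipated: 9.717 μJ

Answer: 9.72 μJ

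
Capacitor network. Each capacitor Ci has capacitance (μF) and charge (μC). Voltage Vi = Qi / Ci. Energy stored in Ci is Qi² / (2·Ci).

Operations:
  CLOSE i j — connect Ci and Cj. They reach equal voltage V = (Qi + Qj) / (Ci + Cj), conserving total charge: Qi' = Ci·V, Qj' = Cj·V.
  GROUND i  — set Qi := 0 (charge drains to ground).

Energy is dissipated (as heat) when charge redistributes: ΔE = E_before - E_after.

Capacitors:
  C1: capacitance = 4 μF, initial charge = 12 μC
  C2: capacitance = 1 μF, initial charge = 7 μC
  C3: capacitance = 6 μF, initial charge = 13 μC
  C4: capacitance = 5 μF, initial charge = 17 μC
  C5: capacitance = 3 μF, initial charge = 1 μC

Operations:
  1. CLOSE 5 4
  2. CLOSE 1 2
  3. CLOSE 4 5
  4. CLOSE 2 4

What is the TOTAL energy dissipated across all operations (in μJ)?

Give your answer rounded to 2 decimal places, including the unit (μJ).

Answer: 16.22 μJ

Derivation:
Initial: C1(4μF, Q=12μC, V=3.00V), C2(1μF, Q=7μC, V=7.00V), C3(6μF, Q=13μC, V=2.17V), C4(5μF, Q=17μC, V=3.40V), C5(3μF, Q=1μC, V=0.33V)
Op 1: CLOSE 5-4: Q_total=18.00, C_total=8.00, V=2.25; Q5=6.75, Q4=11.25; dissipated=8.817
Op 2: CLOSE 1-2: Q_total=19.00, C_total=5.00, V=3.80; Q1=15.20, Q2=3.80; dissipated=6.400
Op 3: CLOSE 4-5: Q_total=18.00, C_total=8.00, V=2.25; Q4=11.25, Q5=6.75; dissipated=0.000
Op 4: CLOSE 2-4: Q_total=15.05, C_total=6.00, V=2.51; Q2=2.51, Q4=12.54; dissipated=1.001
Total dissipated: 16.218 μJ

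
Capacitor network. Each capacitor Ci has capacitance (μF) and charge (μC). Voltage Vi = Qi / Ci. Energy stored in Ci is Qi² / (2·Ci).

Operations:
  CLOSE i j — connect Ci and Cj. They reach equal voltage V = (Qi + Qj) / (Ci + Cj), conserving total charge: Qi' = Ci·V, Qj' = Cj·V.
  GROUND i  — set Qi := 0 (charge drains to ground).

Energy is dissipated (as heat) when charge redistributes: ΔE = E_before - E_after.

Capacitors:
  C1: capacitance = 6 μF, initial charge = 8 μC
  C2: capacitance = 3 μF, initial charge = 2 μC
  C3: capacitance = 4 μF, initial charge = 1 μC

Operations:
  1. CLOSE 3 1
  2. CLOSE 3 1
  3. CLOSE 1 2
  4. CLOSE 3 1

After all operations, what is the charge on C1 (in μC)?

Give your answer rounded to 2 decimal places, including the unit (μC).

Answer: 5.12 μC

Derivation:
Initial: C1(6μF, Q=8μC, V=1.33V), C2(3μF, Q=2μC, V=0.67V), C3(4μF, Q=1μC, V=0.25V)
Op 1: CLOSE 3-1: Q_total=9.00, C_total=10.00, V=0.90; Q3=3.60, Q1=5.40; dissipated=1.408
Op 2: CLOSE 3-1: Q_total=9.00, C_total=10.00, V=0.90; Q3=3.60, Q1=5.40; dissipated=0.000
Op 3: CLOSE 1-2: Q_total=7.40, C_total=9.00, V=0.82; Q1=4.93, Q2=2.47; dissipated=0.054
Op 4: CLOSE 3-1: Q_total=8.53, C_total=10.00, V=0.85; Q3=3.41, Q1=5.12; dissipated=0.007
Final charges: Q1=5.12, Q2=2.47, Q3=3.41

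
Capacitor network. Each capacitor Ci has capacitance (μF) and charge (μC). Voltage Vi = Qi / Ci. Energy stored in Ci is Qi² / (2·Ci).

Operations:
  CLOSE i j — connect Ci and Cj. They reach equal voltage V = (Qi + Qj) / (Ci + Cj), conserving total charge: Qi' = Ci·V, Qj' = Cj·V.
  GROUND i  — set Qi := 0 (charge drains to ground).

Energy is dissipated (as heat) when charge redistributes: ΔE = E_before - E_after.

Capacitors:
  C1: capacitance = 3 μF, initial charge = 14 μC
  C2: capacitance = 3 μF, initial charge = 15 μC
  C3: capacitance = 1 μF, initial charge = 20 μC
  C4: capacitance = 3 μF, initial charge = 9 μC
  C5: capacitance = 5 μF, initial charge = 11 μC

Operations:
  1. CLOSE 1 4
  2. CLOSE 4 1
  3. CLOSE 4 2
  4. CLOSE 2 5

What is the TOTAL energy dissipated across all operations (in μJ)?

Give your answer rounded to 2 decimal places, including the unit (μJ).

Initial: C1(3μF, Q=14μC, V=4.67V), C2(3μF, Q=15μC, V=5.00V), C3(1μF, Q=20μC, V=20.00V), C4(3μF, Q=9μC, V=3.00V), C5(5μF, Q=11μC, V=2.20V)
Op 1: CLOSE 1-4: Q_total=23.00, C_total=6.00, V=3.83; Q1=11.50, Q4=11.50; dissipated=2.083
Op 2: CLOSE 4-1: Q_total=23.00, C_total=6.00, V=3.83; Q4=11.50, Q1=11.50; dissipated=0.000
Op 3: CLOSE 4-2: Q_total=26.50, C_total=6.00, V=4.42; Q4=13.25, Q2=13.25; dissipated=1.021
Op 4: CLOSE 2-5: Q_total=24.25, C_total=8.00, V=3.03; Q2=9.09, Q5=15.16; dissipated=4.607
Total dissipated: 7.711 μJ

Answer: 7.71 μJ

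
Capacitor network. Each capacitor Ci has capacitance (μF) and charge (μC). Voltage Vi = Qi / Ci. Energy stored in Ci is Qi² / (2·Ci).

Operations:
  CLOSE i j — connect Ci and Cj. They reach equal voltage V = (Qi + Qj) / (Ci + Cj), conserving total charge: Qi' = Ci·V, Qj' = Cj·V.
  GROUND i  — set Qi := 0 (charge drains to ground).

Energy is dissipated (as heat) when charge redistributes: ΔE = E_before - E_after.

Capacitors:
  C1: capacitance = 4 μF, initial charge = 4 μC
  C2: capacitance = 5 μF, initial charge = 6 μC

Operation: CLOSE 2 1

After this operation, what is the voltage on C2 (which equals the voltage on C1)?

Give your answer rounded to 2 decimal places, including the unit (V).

Initial: C1(4μF, Q=4μC, V=1.00V), C2(5μF, Q=6μC, V=1.20V)
Op 1: CLOSE 2-1: Q_total=10.00, C_total=9.00, V=1.11; Q2=5.56, Q1=4.44; dissipated=0.044

Answer: 1.11 V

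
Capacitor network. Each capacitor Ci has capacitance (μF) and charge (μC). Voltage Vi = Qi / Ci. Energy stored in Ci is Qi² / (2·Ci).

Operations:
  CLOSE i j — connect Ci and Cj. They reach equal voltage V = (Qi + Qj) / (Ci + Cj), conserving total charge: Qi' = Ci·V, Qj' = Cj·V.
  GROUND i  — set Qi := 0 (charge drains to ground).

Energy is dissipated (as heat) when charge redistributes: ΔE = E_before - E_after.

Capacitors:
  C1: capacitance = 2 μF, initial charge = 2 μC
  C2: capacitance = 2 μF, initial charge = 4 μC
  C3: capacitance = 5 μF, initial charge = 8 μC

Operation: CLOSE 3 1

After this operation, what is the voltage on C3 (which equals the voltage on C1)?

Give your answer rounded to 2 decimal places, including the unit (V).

Answer: 1.43 V

Derivation:
Initial: C1(2μF, Q=2μC, V=1.00V), C2(2μF, Q=4μC, V=2.00V), C3(5μF, Q=8μC, V=1.60V)
Op 1: CLOSE 3-1: Q_total=10.00, C_total=7.00, V=1.43; Q3=7.14, Q1=2.86; dissipated=0.257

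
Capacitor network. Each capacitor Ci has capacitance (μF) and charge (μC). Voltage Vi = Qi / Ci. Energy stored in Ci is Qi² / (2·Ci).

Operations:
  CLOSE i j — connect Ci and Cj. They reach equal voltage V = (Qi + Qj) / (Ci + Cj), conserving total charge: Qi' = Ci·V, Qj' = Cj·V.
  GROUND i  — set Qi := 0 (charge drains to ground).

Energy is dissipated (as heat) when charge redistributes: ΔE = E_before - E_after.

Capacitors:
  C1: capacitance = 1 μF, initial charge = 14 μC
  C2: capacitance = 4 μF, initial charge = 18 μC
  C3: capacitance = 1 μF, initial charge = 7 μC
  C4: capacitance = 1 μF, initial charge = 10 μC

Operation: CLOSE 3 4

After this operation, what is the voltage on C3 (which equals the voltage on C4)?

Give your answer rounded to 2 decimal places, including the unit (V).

Answer: 8.50 V

Derivation:
Initial: C1(1μF, Q=14μC, V=14.00V), C2(4μF, Q=18μC, V=4.50V), C3(1μF, Q=7μC, V=7.00V), C4(1μF, Q=10μC, V=10.00V)
Op 1: CLOSE 3-4: Q_total=17.00, C_total=2.00, V=8.50; Q3=8.50, Q4=8.50; dissipated=2.250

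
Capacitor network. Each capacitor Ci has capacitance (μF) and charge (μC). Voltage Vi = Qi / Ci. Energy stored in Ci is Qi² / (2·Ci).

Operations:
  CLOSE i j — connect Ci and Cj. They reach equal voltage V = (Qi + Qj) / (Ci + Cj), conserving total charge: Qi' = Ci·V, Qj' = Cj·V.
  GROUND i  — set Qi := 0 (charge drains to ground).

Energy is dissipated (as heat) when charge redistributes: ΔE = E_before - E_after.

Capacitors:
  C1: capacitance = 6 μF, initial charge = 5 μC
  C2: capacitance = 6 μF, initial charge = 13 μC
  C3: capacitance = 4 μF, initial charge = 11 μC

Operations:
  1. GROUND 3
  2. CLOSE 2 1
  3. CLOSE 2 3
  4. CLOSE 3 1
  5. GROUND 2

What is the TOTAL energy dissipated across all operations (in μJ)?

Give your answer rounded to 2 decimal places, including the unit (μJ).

Answer: 23.35 μJ

Derivation:
Initial: C1(6μF, Q=5μC, V=0.83V), C2(6μF, Q=13μC, V=2.17V), C3(4μF, Q=11μC, V=2.75V)
Op 1: GROUND 3: Q3=0; energy lost=15.125
Op 2: CLOSE 2-1: Q_total=18.00, C_total=12.00, V=1.50; Q2=9.00, Q1=9.00; dissipated=2.667
Op 3: CLOSE 2-3: Q_total=9.00, C_total=10.00, V=0.90; Q2=5.40, Q3=3.60; dissipated=2.700
Op 4: CLOSE 3-1: Q_total=12.60, C_total=10.00, V=1.26; Q3=5.04, Q1=7.56; dissipated=0.432
Op 5: GROUND 2: Q2=0; energy lost=2.430
Total dissipated: 23.354 μJ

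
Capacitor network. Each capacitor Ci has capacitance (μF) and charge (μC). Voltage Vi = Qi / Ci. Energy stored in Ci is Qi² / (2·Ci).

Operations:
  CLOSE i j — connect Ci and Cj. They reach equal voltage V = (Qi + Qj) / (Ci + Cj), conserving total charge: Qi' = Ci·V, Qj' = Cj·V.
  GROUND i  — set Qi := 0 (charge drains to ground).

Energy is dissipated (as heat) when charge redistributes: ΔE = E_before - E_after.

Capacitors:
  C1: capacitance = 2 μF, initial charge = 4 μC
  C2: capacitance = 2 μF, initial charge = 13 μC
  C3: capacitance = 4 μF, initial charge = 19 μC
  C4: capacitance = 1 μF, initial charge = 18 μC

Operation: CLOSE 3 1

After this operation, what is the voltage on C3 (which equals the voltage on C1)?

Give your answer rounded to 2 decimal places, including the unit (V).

Initial: C1(2μF, Q=4μC, V=2.00V), C2(2μF, Q=13μC, V=6.50V), C3(4μF, Q=19μC, V=4.75V), C4(1μF, Q=18μC, V=18.00V)
Op 1: CLOSE 3-1: Q_total=23.00, C_total=6.00, V=3.83; Q3=15.33, Q1=7.67; dissipated=5.042

Answer: 3.83 V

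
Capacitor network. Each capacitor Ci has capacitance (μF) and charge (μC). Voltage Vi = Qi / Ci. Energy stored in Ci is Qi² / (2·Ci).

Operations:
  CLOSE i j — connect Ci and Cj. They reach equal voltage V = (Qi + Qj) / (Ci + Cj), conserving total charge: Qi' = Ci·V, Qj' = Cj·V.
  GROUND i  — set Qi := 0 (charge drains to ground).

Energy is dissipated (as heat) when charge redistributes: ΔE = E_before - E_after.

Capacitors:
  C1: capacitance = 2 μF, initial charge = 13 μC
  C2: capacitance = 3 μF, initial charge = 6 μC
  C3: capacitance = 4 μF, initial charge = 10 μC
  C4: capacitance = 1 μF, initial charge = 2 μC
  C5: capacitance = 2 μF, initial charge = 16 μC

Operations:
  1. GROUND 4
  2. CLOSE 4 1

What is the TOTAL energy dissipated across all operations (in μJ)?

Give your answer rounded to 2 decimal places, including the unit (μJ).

Answer: 16.08 μJ

Derivation:
Initial: C1(2μF, Q=13μC, V=6.50V), C2(3μF, Q=6μC, V=2.00V), C3(4μF, Q=10μC, V=2.50V), C4(1μF, Q=2μC, V=2.00V), C5(2μF, Q=16μC, V=8.00V)
Op 1: GROUND 4: Q4=0; energy lost=2.000
Op 2: CLOSE 4-1: Q_total=13.00, C_total=3.00, V=4.33; Q4=4.33, Q1=8.67; dissipated=14.083
Total dissipated: 16.083 μJ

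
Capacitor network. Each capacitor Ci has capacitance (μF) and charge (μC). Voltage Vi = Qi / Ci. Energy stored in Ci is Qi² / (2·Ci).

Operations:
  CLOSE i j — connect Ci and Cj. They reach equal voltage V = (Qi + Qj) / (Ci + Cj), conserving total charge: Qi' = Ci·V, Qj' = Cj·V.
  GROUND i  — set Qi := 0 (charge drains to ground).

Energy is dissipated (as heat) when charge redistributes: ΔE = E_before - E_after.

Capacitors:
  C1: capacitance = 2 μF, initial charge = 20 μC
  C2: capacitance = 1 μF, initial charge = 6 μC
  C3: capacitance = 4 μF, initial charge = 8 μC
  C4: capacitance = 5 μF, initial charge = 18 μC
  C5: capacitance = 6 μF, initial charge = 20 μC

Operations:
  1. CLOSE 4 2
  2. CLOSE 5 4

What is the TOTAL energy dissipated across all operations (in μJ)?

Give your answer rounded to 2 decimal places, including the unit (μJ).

Initial: C1(2μF, Q=20μC, V=10.00V), C2(1μF, Q=6μC, V=6.00V), C3(4μF, Q=8μC, V=2.00V), C4(5μF, Q=18μC, V=3.60V), C5(6μF, Q=20μC, V=3.33V)
Op 1: CLOSE 4-2: Q_total=24.00, C_total=6.00, V=4.00; Q4=20.00, Q2=4.00; dissipated=2.400
Op 2: CLOSE 5-4: Q_total=40.00, C_total=11.00, V=3.64; Q5=21.82, Q4=18.18; dissipated=0.606
Total dissipated: 3.006 μJ

Answer: 3.01 μJ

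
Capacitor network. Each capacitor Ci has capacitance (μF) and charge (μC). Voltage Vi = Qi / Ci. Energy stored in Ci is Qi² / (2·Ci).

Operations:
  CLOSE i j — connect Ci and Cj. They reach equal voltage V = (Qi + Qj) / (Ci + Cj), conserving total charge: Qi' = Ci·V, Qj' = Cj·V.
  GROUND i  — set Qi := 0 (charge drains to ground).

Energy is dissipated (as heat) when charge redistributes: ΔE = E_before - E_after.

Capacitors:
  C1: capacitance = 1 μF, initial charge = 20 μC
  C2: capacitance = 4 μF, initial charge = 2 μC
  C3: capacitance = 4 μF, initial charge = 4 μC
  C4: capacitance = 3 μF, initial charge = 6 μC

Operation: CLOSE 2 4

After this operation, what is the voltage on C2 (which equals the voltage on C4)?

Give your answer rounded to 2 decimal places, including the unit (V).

Answer: 1.14 V

Derivation:
Initial: C1(1μF, Q=20μC, V=20.00V), C2(4μF, Q=2μC, V=0.50V), C3(4μF, Q=4μC, V=1.00V), C4(3μF, Q=6μC, V=2.00V)
Op 1: CLOSE 2-4: Q_total=8.00, C_total=7.00, V=1.14; Q2=4.57, Q4=3.43; dissipated=1.929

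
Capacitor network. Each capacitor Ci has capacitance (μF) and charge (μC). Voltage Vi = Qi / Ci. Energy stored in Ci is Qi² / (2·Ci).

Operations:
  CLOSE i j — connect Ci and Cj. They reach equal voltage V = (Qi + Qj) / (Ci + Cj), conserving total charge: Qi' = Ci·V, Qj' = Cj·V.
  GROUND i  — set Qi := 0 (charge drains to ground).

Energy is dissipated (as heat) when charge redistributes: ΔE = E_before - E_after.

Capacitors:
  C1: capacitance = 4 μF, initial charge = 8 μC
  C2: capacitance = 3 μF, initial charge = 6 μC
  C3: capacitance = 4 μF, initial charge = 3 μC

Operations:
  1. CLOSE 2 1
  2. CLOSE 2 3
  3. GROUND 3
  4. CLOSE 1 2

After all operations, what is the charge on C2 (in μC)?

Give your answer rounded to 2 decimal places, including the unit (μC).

Answer: 5.08 μC

Derivation:
Initial: C1(4μF, Q=8μC, V=2.00V), C2(3μF, Q=6μC, V=2.00V), C3(4μF, Q=3μC, V=0.75V)
Op 1: CLOSE 2-1: Q_total=14.00, C_total=7.00, V=2.00; Q2=6.00, Q1=8.00; dissipated=0.000
Op 2: CLOSE 2-3: Q_total=9.00, C_total=7.00, V=1.29; Q2=3.86, Q3=5.14; dissipated=1.339
Op 3: GROUND 3: Q3=0; energy lost=3.306
Op 4: CLOSE 1-2: Q_total=11.86, C_total=7.00, V=1.69; Q1=6.78, Q2=5.08; dissipated=0.437
Final charges: Q1=6.78, Q2=5.08, Q3=0.00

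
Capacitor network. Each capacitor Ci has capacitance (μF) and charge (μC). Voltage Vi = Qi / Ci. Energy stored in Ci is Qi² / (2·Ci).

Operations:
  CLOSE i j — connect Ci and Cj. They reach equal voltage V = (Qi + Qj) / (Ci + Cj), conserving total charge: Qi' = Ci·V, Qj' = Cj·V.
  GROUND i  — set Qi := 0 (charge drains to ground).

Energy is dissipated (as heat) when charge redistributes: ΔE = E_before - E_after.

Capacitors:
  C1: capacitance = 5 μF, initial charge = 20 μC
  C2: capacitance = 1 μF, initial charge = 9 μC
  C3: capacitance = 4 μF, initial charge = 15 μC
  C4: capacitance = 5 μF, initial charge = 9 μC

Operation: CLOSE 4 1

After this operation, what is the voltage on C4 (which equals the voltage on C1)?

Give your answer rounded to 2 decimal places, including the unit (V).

Answer: 2.90 V

Derivation:
Initial: C1(5μF, Q=20μC, V=4.00V), C2(1μF, Q=9μC, V=9.00V), C3(4μF, Q=15μC, V=3.75V), C4(5μF, Q=9μC, V=1.80V)
Op 1: CLOSE 4-1: Q_total=29.00, C_total=10.00, V=2.90; Q4=14.50, Q1=14.50; dissipated=6.050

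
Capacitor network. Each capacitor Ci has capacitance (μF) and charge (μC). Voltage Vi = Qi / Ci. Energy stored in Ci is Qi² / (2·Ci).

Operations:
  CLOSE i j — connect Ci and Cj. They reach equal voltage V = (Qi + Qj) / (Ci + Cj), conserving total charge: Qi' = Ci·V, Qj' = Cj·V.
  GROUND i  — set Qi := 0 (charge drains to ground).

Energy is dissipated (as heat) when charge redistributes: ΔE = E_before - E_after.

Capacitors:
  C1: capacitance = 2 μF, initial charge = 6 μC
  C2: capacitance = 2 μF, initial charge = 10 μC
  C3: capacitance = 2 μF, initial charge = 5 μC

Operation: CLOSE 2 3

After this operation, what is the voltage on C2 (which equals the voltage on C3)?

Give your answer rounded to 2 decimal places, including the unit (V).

Initial: C1(2μF, Q=6μC, V=3.00V), C2(2μF, Q=10μC, V=5.00V), C3(2μF, Q=5μC, V=2.50V)
Op 1: CLOSE 2-3: Q_total=15.00, C_total=4.00, V=3.75; Q2=7.50, Q3=7.50; dissipated=3.125

Answer: 3.75 V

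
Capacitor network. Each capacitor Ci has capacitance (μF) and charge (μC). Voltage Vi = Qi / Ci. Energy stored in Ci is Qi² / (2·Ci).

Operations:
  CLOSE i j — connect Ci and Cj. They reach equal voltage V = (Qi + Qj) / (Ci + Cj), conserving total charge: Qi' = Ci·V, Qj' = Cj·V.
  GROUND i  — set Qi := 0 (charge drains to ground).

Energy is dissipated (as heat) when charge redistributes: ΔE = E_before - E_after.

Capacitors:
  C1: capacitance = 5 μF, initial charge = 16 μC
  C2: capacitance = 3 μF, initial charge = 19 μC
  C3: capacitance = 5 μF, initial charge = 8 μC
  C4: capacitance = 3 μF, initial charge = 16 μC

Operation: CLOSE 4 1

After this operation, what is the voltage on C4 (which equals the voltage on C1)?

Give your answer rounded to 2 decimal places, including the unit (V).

Answer: 4.00 V

Derivation:
Initial: C1(5μF, Q=16μC, V=3.20V), C2(3μF, Q=19μC, V=6.33V), C3(5μF, Q=8μC, V=1.60V), C4(3μF, Q=16μC, V=5.33V)
Op 1: CLOSE 4-1: Q_total=32.00, C_total=8.00, V=4.00; Q4=12.00, Q1=20.00; dissipated=4.267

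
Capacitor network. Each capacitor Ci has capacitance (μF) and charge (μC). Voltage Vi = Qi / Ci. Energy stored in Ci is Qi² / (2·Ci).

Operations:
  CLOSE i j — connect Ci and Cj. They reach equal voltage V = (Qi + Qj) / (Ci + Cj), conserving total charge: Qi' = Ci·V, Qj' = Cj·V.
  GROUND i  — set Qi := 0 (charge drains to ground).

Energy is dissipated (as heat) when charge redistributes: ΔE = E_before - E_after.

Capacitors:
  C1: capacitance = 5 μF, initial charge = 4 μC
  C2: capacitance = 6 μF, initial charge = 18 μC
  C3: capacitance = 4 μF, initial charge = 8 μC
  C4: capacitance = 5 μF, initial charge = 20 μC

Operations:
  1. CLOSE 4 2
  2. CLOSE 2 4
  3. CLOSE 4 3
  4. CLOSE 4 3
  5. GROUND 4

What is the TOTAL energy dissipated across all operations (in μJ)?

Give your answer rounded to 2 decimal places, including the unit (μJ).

Initial: C1(5μF, Q=4μC, V=0.80V), C2(6μF, Q=18μC, V=3.00V), C3(4μF, Q=8μC, V=2.00V), C4(5μF, Q=20μC, V=4.00V)
Op 1: CLOSE 4-2: Q_total=38.00, C_total=11.00, V=3.45; Q4=17.27, Q2=20.73; dissipated=1.364
Op 2: CLOSE 2-4: Q_total=38.00, C_total=11.00, V=3.45; Q2=20.73, Q4=17.27; dissipated=0.000
Op 3: CLOSE 4-3: Q_total=25.27, C_total=9.00, V=2.81; Q4=14.04, Q3=11.23; dissipated=2.351
Op 4: CLOSE 4-3: Q_total=25.27, C_total=9.00, V=2.81; Q4=14.04, Q3=11.23; dissipated=0.000
Op 5: GROUND 4: Q4=0; energy lost=19.713
Total dissipated: 23.428 μJ

Answer: 23.43 μJ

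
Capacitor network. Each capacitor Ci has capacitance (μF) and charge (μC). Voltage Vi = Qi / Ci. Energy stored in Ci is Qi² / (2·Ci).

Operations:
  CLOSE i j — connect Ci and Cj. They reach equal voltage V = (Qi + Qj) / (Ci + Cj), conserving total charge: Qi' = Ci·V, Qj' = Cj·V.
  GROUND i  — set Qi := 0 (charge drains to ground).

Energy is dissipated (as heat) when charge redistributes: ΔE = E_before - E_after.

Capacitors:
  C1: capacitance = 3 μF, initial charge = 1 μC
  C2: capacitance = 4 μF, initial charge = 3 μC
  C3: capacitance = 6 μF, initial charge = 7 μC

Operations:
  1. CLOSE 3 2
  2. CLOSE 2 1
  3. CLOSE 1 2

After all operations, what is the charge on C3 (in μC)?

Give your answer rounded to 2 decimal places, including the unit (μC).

Initial: C1(3μF, Q=1μC, V=0.33V), C2(4μF, Q=3μC, V=0.75V), C3(6μF, Q=7μC, V=1.17V)
Op 1: CLOSE 3-2: Q_total=10.00, C_total=10.00, V=1.00; Q3=6.00, Q2=4.00; dissipated=0.208
Op 2: CLOSE 2-1: Q_total=5.00, C_total=7.00, V=0.71; Q2=2.86, Q1=2.14; dissipated=0.381
Op 3: CLOSE 1-2: Q_total=5.00, C_total=7.00, V=0.71; Q1=2.14, Q2=2.86; dissipated=0.000
Final charges: Q1=2.14, Q2=2.86, Q3=6.00

Answer: 6.00 μC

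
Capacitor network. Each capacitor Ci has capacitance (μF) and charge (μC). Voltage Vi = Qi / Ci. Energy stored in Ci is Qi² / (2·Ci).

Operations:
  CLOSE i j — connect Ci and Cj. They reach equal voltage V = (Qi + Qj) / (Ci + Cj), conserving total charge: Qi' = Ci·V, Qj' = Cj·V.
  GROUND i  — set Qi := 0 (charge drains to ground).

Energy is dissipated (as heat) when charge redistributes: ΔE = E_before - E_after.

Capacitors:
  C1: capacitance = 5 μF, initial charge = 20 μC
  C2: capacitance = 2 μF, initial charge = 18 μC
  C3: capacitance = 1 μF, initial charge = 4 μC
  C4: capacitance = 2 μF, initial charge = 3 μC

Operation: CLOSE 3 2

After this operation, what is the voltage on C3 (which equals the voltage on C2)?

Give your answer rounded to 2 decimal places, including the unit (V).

Answer: 7.33 V

Derivation:
Initial: C1(5μF, Q=20μC, V=4.00V), C2(2μF, Q=18μC, V=9.00V), C3(1μF, Q=4μC, V=4.00V), C4(2μF, Q=3μC, V=1.50V)
Op 1: CLOSE 3-2: Q_total=22.00, C_total=3.00, V=7.33; Q3=7.33, Q2=14.67; dissipated=8.333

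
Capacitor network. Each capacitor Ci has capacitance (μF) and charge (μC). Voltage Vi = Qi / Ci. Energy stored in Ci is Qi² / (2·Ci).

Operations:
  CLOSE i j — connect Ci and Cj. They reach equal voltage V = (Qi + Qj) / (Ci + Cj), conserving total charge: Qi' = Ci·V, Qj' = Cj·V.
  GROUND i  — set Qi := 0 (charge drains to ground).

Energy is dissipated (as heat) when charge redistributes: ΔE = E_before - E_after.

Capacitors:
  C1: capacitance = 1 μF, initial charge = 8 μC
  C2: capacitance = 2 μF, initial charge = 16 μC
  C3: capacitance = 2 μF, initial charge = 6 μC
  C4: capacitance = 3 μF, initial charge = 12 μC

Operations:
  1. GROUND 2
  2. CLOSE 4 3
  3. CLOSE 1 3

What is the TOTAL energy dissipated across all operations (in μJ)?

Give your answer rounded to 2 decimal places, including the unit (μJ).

Initial: C1(1μF, Q=8μC, V=8.00V), C2(2μF, Q=16μC, V=8.00V), C3(2μF, Q=6μC, V=3.00V), C4(3μF, Q=12μC, V=4.00V)
Op 1: GROUND 2: Q2=0; energy lost=64.000
Op 2: CLOSE 4-3: Q_total=18.00, C_total=5.00, V=3.60; Q4=10.80, Q3=7.20; dissipated=0.600
Op 3: CLOSE 1-3: Q_total=15.20, C_total=3.00, V=5.07; Q1=5.07, Q3=10.13; dissipated=6.453
Total dissipated: 71.053 μJ

Answer: 71.05 μJ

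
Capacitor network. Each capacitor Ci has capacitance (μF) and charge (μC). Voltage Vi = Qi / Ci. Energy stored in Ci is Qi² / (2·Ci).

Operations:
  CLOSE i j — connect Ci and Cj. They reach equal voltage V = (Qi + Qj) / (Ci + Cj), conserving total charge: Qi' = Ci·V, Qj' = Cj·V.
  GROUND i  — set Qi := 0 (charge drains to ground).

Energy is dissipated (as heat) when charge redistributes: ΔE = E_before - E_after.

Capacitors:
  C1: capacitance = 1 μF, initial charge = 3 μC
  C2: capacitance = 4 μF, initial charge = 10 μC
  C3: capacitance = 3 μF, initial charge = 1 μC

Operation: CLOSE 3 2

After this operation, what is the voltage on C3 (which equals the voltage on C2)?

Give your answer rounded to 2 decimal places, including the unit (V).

Initial: C1(1μF, Q=3μC, V=3.00V), C2(4μF, Q=10μC, V=2.50V), C3(3μF, Q=1μC, V=0.33V)
Op 1: CLOSE 3-2: Q_total=11.00, C_total=7.00, V=1.57; Q3=4.71, Q2=6.29; dissipated=4.024

Answer: 1.57 V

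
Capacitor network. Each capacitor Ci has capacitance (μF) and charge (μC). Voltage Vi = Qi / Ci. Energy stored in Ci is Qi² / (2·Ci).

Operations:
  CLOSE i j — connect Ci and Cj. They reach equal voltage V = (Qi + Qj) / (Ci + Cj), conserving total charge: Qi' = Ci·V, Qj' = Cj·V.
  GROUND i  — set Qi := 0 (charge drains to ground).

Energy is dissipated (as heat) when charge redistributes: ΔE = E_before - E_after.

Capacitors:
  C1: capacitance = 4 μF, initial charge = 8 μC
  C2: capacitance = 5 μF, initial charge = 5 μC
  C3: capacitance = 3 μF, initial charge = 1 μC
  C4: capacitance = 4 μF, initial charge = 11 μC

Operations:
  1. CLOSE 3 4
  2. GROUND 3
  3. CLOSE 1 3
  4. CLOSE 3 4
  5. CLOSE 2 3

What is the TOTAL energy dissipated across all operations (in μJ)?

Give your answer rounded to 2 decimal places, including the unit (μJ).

Initial: C1(4μF, Q=8μC, V=2.00V), C2(5μF, Q=5μC, V=1.00V), C3(3μF, Q=1μC, V=0.33V), C4(4μF, Q=11μC, V=2.75V)
Op 1: CLOSE 3-4: Q_total=12.00, C_total=7.00, V=1.71; Q3=5.14, Q4=6.86; dissipated=5.006
Op 2: GROUND 3: Q3=0; energy lost=4.408
Op 3: CLOSE 1-3: Q_total=8.00, C_total=7.00, V=1.14; Q1=4.57, Q3=3.43; dissipated=3.429
Op 4: CLOSE 3-4: Q_total=10.29, C_total=7.00, V=1.47; Q3=4.41, Q4=5.88; dissipated=0.280
Op 5: CLOSE 2-3: Q_total=9.41, C_total=8.00, V=1.18; Q2=5.88, Q3=3.53; dissipated=0.207
Total dissipated: 13.329 μJ

Answer: 13.33 μJ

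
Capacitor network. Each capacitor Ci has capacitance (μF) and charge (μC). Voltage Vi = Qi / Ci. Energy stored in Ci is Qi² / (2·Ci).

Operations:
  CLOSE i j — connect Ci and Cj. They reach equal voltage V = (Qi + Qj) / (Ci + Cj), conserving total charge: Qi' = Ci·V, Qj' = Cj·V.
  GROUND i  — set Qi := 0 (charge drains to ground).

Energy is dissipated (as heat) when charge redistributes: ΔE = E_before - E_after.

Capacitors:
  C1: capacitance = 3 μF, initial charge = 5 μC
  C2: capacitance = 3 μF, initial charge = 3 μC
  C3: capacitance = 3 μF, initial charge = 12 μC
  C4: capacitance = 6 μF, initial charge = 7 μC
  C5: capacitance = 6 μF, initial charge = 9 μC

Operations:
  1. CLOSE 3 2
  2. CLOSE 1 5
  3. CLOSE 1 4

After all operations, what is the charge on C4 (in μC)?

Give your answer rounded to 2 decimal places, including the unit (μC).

Initial: C1(3μF, Q=5μC, V=1.67V), C2(3μF, Q=3μC, V=1.00V), C3(3μF, Q=12μC, V=4.00V), C4(6μF, Q=7μC, V=1.17V), C5(6μF, Q=9μC, V=1.50V)
Op 1: CLOSE 3-2: Q_total=15.00, C_total=6.00, V=2.50; Q3=7.50, Q2=7.50; dissipated=6.750
Op 2: CLOSE 1-5: Q_total=14.00, C_total=9.00, V=1.56; Q1=4.67, Q5=9.33; dissipated=0.028
Op 3: CLOSE 1-4: Q_total=11.67, C_total=9.00, V=1.30; Q1=3.89, Q4=7.78; dissipated=0.151
Final charges: Q1=3.89, Q2=7.50, Q3=7.50, Q4=7.78, Q5=9.33

Answer: 7.78 μC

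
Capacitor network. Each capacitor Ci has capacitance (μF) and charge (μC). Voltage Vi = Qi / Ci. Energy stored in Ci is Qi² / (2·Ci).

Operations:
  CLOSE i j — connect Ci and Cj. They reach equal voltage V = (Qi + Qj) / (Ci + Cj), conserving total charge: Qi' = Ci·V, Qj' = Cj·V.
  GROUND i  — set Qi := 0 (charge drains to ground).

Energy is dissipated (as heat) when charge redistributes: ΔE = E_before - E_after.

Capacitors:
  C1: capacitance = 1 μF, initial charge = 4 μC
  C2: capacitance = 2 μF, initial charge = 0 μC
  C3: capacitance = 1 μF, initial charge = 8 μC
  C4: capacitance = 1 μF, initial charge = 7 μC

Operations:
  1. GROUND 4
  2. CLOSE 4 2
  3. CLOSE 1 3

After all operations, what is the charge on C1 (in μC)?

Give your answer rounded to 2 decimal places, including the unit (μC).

Answer: 6.00 μC

Derivation:
Initial: C1(1μF, Q=4μC, V=4.00V), C2(2μF, Q=0μC, V=0.00V), C3(1μF, Q=8μC, V=8.00V), C4(1μF, Q=7μC, V=7.00V)
Op 1: GROUND 4: Q4=0; energy lost=24.500
Op 2: CLOSE 4-2: Q_total=0.00, C_total=3.00, V=0.00; Q4=0.00, Q2=0.00; dissipated=0.000
Op 3: CLOSE 1-3: Q_total=12.00, C_total=2.00, V=6.00; Q1=6.00, Q3=6.00; dissipated=4.000
Final charges: Q1=6.00, Q2=0.00, Q3=6.00, Q4=0.00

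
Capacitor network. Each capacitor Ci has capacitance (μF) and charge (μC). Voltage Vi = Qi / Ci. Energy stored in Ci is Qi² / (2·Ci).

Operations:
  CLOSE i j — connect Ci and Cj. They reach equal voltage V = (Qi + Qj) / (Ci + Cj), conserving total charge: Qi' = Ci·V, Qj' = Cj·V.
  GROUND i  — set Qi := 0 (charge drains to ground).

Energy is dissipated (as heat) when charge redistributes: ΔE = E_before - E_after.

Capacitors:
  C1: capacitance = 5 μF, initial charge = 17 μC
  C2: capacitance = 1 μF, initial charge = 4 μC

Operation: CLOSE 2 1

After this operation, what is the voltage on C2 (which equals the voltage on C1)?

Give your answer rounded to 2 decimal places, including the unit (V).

Initial: C1(5μF, Q=17μC, V=3.40V), C2(1μF, Q=4μC, V=4.00V)
Op 1: CLOSE 2-1: Q_total=21.00, C_total=6.00, V=3.50; Q2=3.50, Q1=17.50; dissipated=0.150

Answer: 3.50 V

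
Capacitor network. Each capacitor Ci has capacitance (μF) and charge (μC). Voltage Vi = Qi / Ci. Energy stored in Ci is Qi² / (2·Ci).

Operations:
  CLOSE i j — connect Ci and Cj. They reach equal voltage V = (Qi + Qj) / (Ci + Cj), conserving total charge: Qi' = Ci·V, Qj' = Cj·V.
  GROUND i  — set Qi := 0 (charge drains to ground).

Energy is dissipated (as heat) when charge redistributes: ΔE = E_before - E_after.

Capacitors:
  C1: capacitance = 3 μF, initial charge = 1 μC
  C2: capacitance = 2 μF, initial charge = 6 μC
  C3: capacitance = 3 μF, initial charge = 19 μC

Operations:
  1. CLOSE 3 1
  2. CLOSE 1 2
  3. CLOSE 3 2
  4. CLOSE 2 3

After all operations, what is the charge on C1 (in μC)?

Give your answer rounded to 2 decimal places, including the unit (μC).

Answer: 9.60 μC

Derivation:
Initial: C1(3μF, Q=1μC, V=0.33V), C2(2μF, Q=6μC, V=3.00V), C3(3μF, Q=19μC, V=6.33V)
Op 1: CLOSE 3-1: Q_total=20.00, C_total=6.00, V=3.33; Q3=10.00, Q1=10.00; dissipated=27.000
Op 2: CLOSE 1-2: Q_total=16.00, C_total=5.00, V=3.20; Q1=9.60, Q2=6.40; dissipated=0.067
Op 3: CLOSE 3-2: Q_total=16.40, C_total=5.00, V=3.28; Q3=9.84, Q2=6.56; dissipated=0.011
Op 4: CLOSE 2-3: Q_total=16.40, C_total=5.00, V=3.28; Q2=6.56, Q3=9.84; dissipated=0.000
Final charges: Q1=9.60, Q2=6.56, Q3=9.84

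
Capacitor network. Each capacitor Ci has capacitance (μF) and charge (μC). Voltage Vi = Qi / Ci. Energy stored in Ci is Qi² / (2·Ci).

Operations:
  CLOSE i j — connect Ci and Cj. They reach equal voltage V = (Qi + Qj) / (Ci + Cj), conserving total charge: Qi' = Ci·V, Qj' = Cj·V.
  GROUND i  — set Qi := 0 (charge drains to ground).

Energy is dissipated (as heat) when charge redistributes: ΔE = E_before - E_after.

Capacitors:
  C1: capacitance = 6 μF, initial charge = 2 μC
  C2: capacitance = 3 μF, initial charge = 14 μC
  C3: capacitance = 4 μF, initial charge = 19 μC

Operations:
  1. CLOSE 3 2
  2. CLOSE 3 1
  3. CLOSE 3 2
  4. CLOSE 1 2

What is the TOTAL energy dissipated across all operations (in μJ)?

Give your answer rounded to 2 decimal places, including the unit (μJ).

Initial: C1(6μF, Q=2μC, V=0.33V), C2(3μF, Q=14μC, V=4.67V), C3(4μF, Q=19μC, V=4.75V)
Op 1: CLOSE 3-2: Q_total=33.00, C_total=7.00, V=4.71; Q3=18.86, Q2=14.14; dissipated=0.006
Op 2: CLOSE 3-1: Q_total=20.86, C_total=10.00, V=2.09; Q3=8.34, Q1=12.51; dissipated=23.031
Op 3: CLOSE 3-2: Q_total=22.49, C_total=7.00, V=3.21; Q3=12.85, Q2=9.64; dissipated=5.922
Op 4: CLOSE 1-2: Q_total=22.15, C_total=9.00, V=2.46; Q1=14.77, Q2=7.38; dissipated=1.269
Total dissipated: 30.229 μJ

Answer: 30.23 μJ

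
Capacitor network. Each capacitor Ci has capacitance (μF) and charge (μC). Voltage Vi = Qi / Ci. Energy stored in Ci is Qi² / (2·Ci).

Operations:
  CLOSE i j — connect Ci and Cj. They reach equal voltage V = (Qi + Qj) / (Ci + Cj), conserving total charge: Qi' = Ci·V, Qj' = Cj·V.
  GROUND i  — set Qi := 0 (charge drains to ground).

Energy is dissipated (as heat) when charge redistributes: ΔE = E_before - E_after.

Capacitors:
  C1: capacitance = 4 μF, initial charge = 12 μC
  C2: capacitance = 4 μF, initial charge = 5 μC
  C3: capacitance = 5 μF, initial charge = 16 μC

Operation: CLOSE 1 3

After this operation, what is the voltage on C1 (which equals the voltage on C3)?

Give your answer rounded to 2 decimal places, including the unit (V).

Initial: C1(4μF, Q=12μC, V=3.00V), C2(4μF, Q=5μC, V=1.25V), C3(5μF, Q=16μC, V=3.20V)
Op 1: CLOSE 1-3: Q_total=28.00, C_total=9.00, V=3.11; Q1=12.44, Q3=15.56; dissipated=0.044

Answer: 3.11 V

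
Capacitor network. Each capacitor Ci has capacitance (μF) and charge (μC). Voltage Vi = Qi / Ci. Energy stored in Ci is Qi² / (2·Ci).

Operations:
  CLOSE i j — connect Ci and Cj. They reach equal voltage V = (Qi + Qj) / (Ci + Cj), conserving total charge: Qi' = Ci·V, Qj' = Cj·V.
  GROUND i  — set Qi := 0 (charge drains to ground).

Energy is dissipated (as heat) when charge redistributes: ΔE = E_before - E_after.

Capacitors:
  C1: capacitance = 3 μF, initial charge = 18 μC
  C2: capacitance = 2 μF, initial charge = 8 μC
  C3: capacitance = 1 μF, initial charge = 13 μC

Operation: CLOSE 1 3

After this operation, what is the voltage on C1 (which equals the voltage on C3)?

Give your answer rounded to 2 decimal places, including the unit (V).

Answer: 7.75 V

Derivation:
Initial: C1(3μF, Q=18μC, V=6.00V), C2(2μF, Q=8μC, V=4.00V), C3(1μF, Q=13μC, V=13.00V)
Op 1: CLOSE 1-3: Q_total=31.00, C_total=4.00, V=7.75; Q1=23.25, Q3=7.75; dissipated=18.375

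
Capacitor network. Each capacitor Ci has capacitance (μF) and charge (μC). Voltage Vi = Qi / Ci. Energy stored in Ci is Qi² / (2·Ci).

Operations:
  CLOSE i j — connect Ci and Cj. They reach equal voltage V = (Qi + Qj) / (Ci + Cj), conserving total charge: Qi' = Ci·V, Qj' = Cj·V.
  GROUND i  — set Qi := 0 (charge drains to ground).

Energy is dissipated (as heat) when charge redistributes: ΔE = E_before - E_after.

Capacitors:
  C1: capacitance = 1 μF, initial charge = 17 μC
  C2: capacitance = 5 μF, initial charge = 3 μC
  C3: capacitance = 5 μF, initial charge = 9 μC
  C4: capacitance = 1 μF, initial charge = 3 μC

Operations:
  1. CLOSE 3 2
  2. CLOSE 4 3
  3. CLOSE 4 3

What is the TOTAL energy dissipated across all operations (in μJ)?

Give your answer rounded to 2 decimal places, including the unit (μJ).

Initial: C1(1μF, Q=17μC, V=17.00V), C2(5μF, Q=3μC, V=0.60V), C3(5μF, Q=9μC, V=1.80V), C4(1μF, Q=3μC, V=3.00V)
Op 1: CLOSE 3-2: Q_total=12.00, C_total=10.00, V=1.20; Q3=6.00, Q2=6.00; dissipated=1.800
Op 2: CLOSE 4-3: Q_total=9.00, C_total=6.00, V=1.50; Q4=1.50, Q3=7.50; dissipated=1.350
Op 3: CLOSE 4-3: Q_total=9.00, C_total=6.00, V=1.50; Q4=1.50, Q3=7.50; dissipated=0.000
Total dissipated: 3.150 μJ

Answer: 3.15 μJ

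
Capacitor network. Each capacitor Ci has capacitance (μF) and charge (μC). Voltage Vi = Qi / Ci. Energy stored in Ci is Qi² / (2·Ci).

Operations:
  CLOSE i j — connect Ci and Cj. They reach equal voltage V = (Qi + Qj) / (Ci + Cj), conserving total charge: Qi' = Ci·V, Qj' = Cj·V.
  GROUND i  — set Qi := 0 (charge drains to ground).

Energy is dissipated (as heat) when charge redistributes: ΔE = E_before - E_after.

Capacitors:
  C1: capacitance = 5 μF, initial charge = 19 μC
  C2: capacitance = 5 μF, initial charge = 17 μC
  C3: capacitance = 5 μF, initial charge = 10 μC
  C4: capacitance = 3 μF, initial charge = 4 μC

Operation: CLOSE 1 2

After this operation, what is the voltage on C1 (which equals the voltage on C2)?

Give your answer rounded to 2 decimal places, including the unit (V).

Initial: C1(5μF, Q=19μC, V=3.80V), C2(5μF, Q=17μC, V=3.40V), C3(5μF, Q=10μC, V=2.00V), C4(3μF, Q=4μC, V=1.33V)
Op 1: CLOSE 1-2: Q_total=36.00, C_total=10.00, V=3.60; Q1=18.00, Q2=18.00; dissipated=0.200

Answer: 3.60 V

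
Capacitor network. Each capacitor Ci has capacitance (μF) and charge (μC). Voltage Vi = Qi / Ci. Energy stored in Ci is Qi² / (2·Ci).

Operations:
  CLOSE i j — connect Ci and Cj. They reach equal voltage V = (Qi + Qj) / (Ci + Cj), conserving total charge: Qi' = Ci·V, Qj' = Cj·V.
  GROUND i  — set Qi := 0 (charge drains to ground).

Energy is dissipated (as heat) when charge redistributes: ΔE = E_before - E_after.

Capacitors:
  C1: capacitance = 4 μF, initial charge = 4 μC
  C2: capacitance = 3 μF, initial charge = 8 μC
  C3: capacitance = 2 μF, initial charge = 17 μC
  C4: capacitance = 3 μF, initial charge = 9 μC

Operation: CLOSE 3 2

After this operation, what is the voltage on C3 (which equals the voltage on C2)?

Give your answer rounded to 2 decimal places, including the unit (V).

Answer: 5.00 V

Derivation:
Initial: C1(4μF, Q=4μC, V=1.00V), C2(3μF, Q=8μC, V=2.67V), C3(2μF, Q=17μC, V=8.50V), C4(3μF, Q=9μC, V=3.00V)
Op 1: CLOSE 3-2: Q_total=25.00, C_total=5.00, V=5.00; Q3=10.00, Q2=15.00; dissipated=20.417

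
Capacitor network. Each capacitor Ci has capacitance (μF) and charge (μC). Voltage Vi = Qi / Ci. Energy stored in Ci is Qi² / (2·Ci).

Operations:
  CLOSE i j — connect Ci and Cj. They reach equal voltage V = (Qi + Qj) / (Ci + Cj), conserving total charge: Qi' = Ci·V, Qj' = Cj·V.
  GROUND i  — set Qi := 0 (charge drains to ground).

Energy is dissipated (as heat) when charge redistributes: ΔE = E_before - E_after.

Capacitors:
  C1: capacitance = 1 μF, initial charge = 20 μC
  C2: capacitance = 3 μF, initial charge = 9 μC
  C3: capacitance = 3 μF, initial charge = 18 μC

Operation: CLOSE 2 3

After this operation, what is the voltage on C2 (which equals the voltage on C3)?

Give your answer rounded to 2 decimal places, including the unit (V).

Initial: C1(1μF, Q=20μC, V=20.00V), C2(3μF, Q=9μC, V=3.00V), C3(3μF, Q=18μC, V=6.00V)
Op 1: CLOSE 2-3: Q_total=27.00, C_total=6.00, V=4.50; Q2=13.50, Q3=13.50; dissipated=6.750

Answer: 4.50 V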